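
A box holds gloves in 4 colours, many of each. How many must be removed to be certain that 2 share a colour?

5

In the worst case you draw 1 of each of the 4 colours: 4 × 1 = 4.
One more forces 2 of some colour, so 4 + 1 = 5.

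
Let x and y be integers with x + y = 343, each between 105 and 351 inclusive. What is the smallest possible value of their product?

xy = x(343 − x) is concave in x, so over [105, 238] it is minimized at an endpoint.
The extreme feasible split is x = 105, y = 238, giving xy = 24990.

24990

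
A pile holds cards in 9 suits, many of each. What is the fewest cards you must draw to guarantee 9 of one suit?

73

You could draw 8 of every suit without reaching 9 of any — 72 in all.
One more forces 9 of some suit, so 72 + 1 = 73.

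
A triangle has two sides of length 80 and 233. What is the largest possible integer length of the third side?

The third side must be less than 80 + 233 = 313.
The largest integer below 313 is 312.

312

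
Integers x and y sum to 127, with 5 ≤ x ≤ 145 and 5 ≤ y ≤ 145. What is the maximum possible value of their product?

4032

With x + y fixed, xy peaks when the two are closest together.
Taking x = 63 and y = 64 (both in [5, 145]) gives xy = 4032.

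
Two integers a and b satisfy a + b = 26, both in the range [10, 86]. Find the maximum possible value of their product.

For a fixed sum, the product ab is largest when a and b are as close as possible.
Taking a = 13 and b = 13 (both in [10, 86]) gives ab = 169.

169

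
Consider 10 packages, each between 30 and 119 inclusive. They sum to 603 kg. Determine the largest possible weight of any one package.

Maximizing one value means minimizing the remaining 9.
The other 9 contribute at least 9 × 30 = 270, leaving at most 603 − 270 = 333.
But each package is capped at 119, so the maximum is 119.
Achievable: one at 119 and the other 9 totalling 484, which fits since 9 × 30 ≤ 484 ≤ 9 × 119.

119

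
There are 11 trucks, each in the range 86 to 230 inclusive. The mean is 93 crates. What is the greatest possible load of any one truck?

Maximizing one value means minimizing the remaining 10.
The total is 11 × 93 = 1023.
The other 10 contribute at least 10 × 86 = 860, leaving at most 1023 − 860 = 163.
Since 163 ≤ 230, this is achievable: one at 163 and 10 at 86.

163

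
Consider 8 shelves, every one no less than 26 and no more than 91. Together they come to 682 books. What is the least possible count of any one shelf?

45

To make one shelf as small as possible, make the other 7 as large as possible.
The other 7 contribute at most 7 × 91 = 637, leaving at least 682 − 637 = 45.
Since 45 ≥ 26, this is achievable: one at 45 and 7 at 91.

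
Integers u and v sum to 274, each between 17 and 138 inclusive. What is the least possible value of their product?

For a fixed sum, uv is smallest when u and v are as far apart as possible.
The extreme feasible split is u = 136, v = 138, giving uv = 18768.

18768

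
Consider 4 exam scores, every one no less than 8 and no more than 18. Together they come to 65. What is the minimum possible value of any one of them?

To make one score as small as possible, make the other 3 as large as possible.
The other 3 contribute at most 3 × 18 = 54, leaving at least 65 − 54 = 11.
Since 11 ≥ 8, this is achievable: one at 11 and 3 at 18.

11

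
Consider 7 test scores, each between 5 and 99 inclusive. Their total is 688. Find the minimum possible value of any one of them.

Minimizing one value means maximizing the remaining 6.
The other 6 contribute at most 6 × 99 = 594, leaving at least 688 − 594 = 94.
Since 94 ≥ 5, this is achievable: one at 94 and 6 at 99.

94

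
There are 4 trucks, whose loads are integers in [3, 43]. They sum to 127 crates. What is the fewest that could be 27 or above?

Each value short of 27 is at most 26, costing at least 43 − 26 = 17 against the maximum total of 172.
We can afford to lose at most 172 − 127 = 45, so at most ⌊45/17⌋ = 2 fall short, and at least 2 are ≥ 27.
Exactly 2 works: 2 values at 43 and 2 at 26 total 138; lower one of the high values by 11 (still ≥ 27) to hit 127.

2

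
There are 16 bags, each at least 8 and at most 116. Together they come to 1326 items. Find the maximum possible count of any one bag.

116

Maximizing one value means minimizing the remaining 15.
The other 15 contribute at least 15 × 8 = 120, leaving at most 1326 − 120 = 1206.
But each bag is capped at 116, so the maximum is 116.
Achievable: one at 116 and the other 15 totalling 1210, which fits since 15 × 8 ≤ 1210 ≤ 15 × 116.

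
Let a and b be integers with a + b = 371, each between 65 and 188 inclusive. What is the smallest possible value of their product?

For a fixed sum, ab is smallest when a and b are as far apart as possible.
At the endpoint a = 183, b = 371 − 183 = 188, so ab = 183 × 188 = 34404.

34404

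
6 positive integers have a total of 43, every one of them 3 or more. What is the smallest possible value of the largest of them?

8

Some value must be at least ⌈43/6⌉ = 8, since 6 × 7 = 42 < 43.
Achievable: 1 of them at 8 and 5 at 7 total 43.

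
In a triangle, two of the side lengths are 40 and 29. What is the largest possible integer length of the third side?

68

The third side must be less than 40 + 29 = 69.
The largest integer below 69 is 68.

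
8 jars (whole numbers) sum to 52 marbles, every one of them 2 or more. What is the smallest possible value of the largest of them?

7

The average is 52/8 > 6, so not all 8 can be 6 or less; the largest is ≥ 7.
Achievable: 4 of them at 7 and 4 at 6 total 52.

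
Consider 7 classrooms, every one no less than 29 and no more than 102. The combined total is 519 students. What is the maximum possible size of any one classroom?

To make one classroom as large as possible, make the other 6 as small as possible.
The other 6 contribute at least 6 × 29 = 174, leaving at most 519 − 174 = 345.
But each classroom is capped at 102, so the maximum is 102.
Achievable: one at 102 and the other 6 totalling 417, which fits since 6 × 29 ≤ 417 ≤ 6 × 102.

102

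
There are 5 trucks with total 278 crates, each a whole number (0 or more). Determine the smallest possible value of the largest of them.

If every one of the 5 were at most 55, the total would be at most 5 × 55 = 275 < 278.
Achievable: 3 of them at 56 and 2 at 55 total 278.

56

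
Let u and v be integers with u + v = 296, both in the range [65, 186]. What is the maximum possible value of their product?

21904

With u + v fixed, uv peaks when the two are closest together.
Taking u = 148 and v = 148 (both in [65, 186]) gives uv = 21904.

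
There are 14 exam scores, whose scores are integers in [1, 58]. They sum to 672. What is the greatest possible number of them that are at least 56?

With k values at 56 or above and the rest at least 1, the sum is at least 14 + 55k.
Since the sum is 672, we need 55k ≤ 658, i.e. k ≤ 11.
k = 11 is achieved by 11 values at 56 and 3 at 1, total 619; add 53 to one value (staying below 56) to reach 672.

11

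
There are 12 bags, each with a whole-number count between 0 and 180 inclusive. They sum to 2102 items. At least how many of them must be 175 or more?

3

If only k of them are at least 175, the other 12 − k are at most 174, so the total is at most k·180 + (12 − k)·174.
This must reach 2102, so k·180 + (12 − k)·174 ≥ 2102, giving k ≥ 3.
Exactly 3 works: 3 values at 180 and 9 at 174 total 2106; lower one of the high values by 4 (still ≥ 175) to hit 2102.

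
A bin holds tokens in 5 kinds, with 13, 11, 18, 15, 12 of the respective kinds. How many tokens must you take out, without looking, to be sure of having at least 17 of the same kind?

In the worst case you take as many as possible of each kind without reaching 17: 13 + 11 + 16 + 15 + 12 = 67.
The next one must give 17 of some kind, so 67 + 1 = 68.

68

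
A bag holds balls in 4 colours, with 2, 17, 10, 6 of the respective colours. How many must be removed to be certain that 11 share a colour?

29

In the worst case you take as many as possible of each colour without reaching 11: 2 + 10 + 10 + 6 = 28.
The next one must give 11 of some colour, so 28 + 1 = 29.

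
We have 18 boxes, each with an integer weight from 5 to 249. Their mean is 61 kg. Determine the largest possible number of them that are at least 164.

The total is 18 × 61 = 1098.
Suppose k of them are at least 164. Those contribute at least 164 each and the other 18 − k at least 5 each.
So the total is at least 164k + 5(18 − k) = 90 + 159k. This must be ≤ 1098, giving k ≤ 6.
k = 6 is achieved by 6 values at 164 and 12 at 5, total 1044; add 54 to one value (staying below 164) to reach 1098.

6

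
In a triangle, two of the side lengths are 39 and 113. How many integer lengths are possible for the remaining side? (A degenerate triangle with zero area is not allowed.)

77

The triangle inequality gives |39 − 113| < c < 39 + 113, i.e. 74 < c < 152.
So c can be any integer from 75 to 151: 77 values.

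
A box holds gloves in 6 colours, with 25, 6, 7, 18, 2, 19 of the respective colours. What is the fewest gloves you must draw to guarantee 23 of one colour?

75

In the worst case you take as many as possible of each colour without reaching 23: 22 + 6 + 7 + 18 + 2 + 19 = 74.
The next one must give 23 of some colour, so 74 + 1 = 75.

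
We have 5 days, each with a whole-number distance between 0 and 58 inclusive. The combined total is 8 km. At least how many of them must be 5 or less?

If only k of them are at most 5, the other 5 − k are at least 6, so the total is at least (5 − k)·6 + k·0.
This is ≤ 8, so (5 − k)·6 + 0k ≤ 8, which gives k ≥ 4.
Exactly 4 works: 4 values at 0 and 1 at 6 total 6; raise one of the low values by 2 (still ≤ 5) to hit 8.

4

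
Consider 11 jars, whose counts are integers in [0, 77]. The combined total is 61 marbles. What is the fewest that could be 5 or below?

Each value above 5 is at least 6, contributing at least 6 − 0 = 6 above the floor 0.
The sum exceeds the floor total 0 by 61, so at most ⌊61/6⌋ = 10 exceed 5, and at least 1 are ≤ 5.
Exactly 1 works: 1 value at 0 and 10 at 6 total 60; raise one of the low values by 1 (still ≤ 5) to hit 61.

1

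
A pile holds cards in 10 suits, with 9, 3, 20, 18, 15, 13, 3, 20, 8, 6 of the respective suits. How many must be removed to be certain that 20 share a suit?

114

In the worst case you take as many as possible of each suit without reaching 20: 9 + 3 + 19 + 18 + 15 + 13 + 3 + 19 + 8 + 6 = 113.
The next one must give 20 of some suit, so 113 + 1 = 114.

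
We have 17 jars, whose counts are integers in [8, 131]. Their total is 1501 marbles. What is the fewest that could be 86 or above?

If only k of them are at least 86, the other 17 − k are at most 85, so the total is at most k·131 + (17 − k)·85.
This must reach 1501, so k·131 + (17 − k)·85 ≥ 1501, giving k ≥ 2.
Exactly 2 works: 2 values at 131 and 15 at 85 total 1537; lower one of the high values by 36 (still ≥ 86) to hit 1501.

2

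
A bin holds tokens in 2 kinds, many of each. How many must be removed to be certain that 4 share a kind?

7

In the worst case you draw 3 of each of the 2 kinds: 2 × 3 = 6.
One more forces 4 of some kind, so 6 + 1 = 7.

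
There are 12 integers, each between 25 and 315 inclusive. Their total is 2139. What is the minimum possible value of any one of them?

Minimizing one value means maximizing the remaining 11.
The other 11 can take up 11 × 315 = 3465 ≥ 2139 − 25, so one integer can sit at its floor of 25.
Achievable: one at 25 and the other 11 totalling 2114, which fits since 11 × 25 ≤ 2114 ≤ 11 × 315.

25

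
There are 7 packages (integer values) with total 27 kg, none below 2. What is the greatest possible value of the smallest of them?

3

The average is 27/7 < 4, so some value is ≤ 3.
Taking 1 copy of 3 and 6 copies of 4 gives exactly 27, so 3 is attained.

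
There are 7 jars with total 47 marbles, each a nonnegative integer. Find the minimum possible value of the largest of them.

7

If every one of the 7 were at most 6, the total would be at most 7 × 6 = 42 < 47.
Achievable: 5 of them at 7 and 2 at 6 total 47.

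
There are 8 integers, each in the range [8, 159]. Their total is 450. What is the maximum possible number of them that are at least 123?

Suppose k of them are at least 123. Those contribute at least 123 each and the other 8 − k at least 8 each.
So the total is at least 123k + 8(8 − k) = 64 + 115k. This must be ≤ 450, giving k ≤ 3.
k = 3 is achieved by 3 values at 123 and 5 at 8, total 409; add 41 to one value (staying below 123) to reach 450.

3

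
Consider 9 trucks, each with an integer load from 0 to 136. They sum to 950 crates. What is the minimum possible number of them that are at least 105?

1

If only k of them are at least 105, the other 9 − k are at most 104, so the total is at most k·136 + (9 − k)·104.
This must reach 950, so k·136 + (9 − k)·104 ≥ 950, giving k ≥ 1.
Exactly 1 works: 1 value at 136 and 8 at 104 total 968; lower one of the high values by 18 (still ≥ 105) to hit 950.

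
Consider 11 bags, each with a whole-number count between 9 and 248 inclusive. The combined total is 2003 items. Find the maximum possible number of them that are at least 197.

Suppose k of them are at least 197. Those contribute at least 197 each and the other 11 − k at least 9 each.
So the total is at least 197k + 9(11 − k) = 99 + 188k. This must be ≤ 2003, giving k ≤ 10.
k = 10 is achieved by 10 values at 197 and 1 at 9, total 1979; add 24 to one value (staying below 197) to reach 2003.

10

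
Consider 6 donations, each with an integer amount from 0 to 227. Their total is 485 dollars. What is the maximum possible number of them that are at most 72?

Suppose k of them are at most 72. Those contribute at most 72 each and the rest at most 227 each.
So the total is at most 72k + 227(6 − k) = 1362 − 155k. This must still be ≥ 485, so k ≤ 5.
k = 5 is achieved by 5 values at 72 and 1 at 227, total 587; lower one of the 227's by 102 (still > 72) to reach 485.

5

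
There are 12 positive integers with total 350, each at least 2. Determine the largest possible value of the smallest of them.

29

If every one of the 12 were at least 30, the total would be at least 12 × 30 = 360 > 350.
Taking 10 copies of 29 and 2 copies of 30 gives exactly 350, so 29 is attained.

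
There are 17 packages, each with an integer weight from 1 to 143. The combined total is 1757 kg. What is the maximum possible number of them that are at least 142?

With k values at 142 or above and the rest at least 1, the sum is at least 17 + 141k.
Since the sum is 1757, we need 141k ≤ 1740, i.e. k ≤ 12.
k = 12 is achieved by 12 values at 142 and 5 at 1, total 1709; add 48 to one value (staying below 142) to reach 1757.

12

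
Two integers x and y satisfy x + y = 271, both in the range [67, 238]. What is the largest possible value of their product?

With x + y fixed, xy peaks when the two are closest together.
Taking x = 135 and y = 136 (both in [67, 238]) gives xy = 18360.

18360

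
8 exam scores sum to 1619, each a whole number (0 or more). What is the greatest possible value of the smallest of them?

202

The average is 1619/8 < 203, so some value is ≤ 202.
Equality holds with 5 values of 202 and 3 values of 203.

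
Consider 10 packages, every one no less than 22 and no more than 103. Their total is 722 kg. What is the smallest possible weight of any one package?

22

To make one package as small as possible, make the other 9 as large as possible.
The other 9 can take up 9 × 103 = 927 ≥ 722 − 22, so one package can sit at its floor of 22.
Achievable: one at 22 and the other 9 totalling 700, which fits since 9 × 22 ≤ 700 ≤ 9 × 103.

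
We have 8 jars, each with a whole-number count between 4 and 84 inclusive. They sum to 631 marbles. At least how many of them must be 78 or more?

3

Each value short of 78 is at most 77, costing at least 84 − 77 = 7 against the maximum total of 672.
We can afford to lose at most 672 − 631 = 41, so at most ⌊41/7⌋ = 5 fall short, and at least 3 are ≥ 78.
Exactly 3 works: 3 values at 84 and 5 at 77 total 637; lower one of the high values by 6 (still ≥ 78) to hit 631.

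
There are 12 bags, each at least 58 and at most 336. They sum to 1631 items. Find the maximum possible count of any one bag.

Maximizing one value means minimizing the remaining 11.
The other 11 contribute at least 11 × 58 = 638, leaving at most 1631 − 638 = 993.
But each bag is capped at 336, so the maximum is 336.
Achievable: one at 336 and the other 11 totalling 1295, which fits since 11 × 58 ≤ 1295 ≤ 11 × 336.

336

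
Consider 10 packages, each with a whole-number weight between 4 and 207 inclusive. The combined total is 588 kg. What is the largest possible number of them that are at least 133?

4

With k values at 133 or above and the rest at least 4, the sum is at least 40 + 129k.
Since the sum is 588, we need 129k ≤ 548, i.e. k ≤ 4.
k = 4 is achieved by 4 values at 133 and 6 at 4, total 556; add 32 to one value (staying below 133) to reach 588.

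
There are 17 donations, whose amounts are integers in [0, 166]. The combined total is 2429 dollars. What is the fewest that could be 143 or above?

1

Each value short of 143 is at most 142, costing at least 166 − 142 = 24 against the maximum total of 2822.
We can afford to lose at most 2822 − 2429 = 393, so at most ⌊393/24⌋ = 16 fall short, and at least 1 are ≥ 143.
Exactly 1 works: 1 value at 166 and 16 at 142 total 2438; lower one of the high values by 9 (still ≥ 143) to hit 2429.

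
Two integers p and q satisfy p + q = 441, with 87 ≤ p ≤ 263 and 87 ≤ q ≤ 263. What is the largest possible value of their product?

pq = p(441 − p) is maximized when p is as near 441/2 as the bounds allow.
Taking p = 220 and q = 221 (both in [87, 263]) gives pq = 48620.

48620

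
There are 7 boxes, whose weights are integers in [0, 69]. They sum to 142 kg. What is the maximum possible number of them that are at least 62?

2

If k of the values are ≥ 62, the total is ≥ 62k + 0(7 − k).
Setting 62k + 0(7 − k) ≤ 142 gives 62k ≤ 142, so k ≤ 2.
k = 2 is achieved by 2 values at 62 and 5 at 0, total 124; add 18 to one value (staying below 62) to reach 142.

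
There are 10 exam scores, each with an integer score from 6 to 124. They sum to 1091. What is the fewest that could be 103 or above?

4

Each value short of 103 is at most 102, costing at least 124 − 102 = 22 against the maximum total of 1240.
We can afford to lose at most 1240 − 1091 = 149, so at most ⌊149/22⌋ = 6 fall short, and at least 4 are ≥ 103.
Exactly 4 works: 4 values at 124 and 6 at 102 total 1108; lower one of the high values by 17 (still ≥ 103) to hit 1091.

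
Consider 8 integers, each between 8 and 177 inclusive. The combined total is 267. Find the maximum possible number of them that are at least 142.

1

With k values at 142 or above and the rest at least 8, the sum is at least 64 + 134k.
Since the sum is 267, we need 134k ≤ 203, i.e. k ≤ 1.
k = 1 is achieved by 1 value at 142 and 7 at 8, total 198; add 69 to one value (staying below 142) to reach 267.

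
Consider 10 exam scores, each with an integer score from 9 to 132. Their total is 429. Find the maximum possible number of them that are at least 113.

3

If k of the values are ≥ 113, the total is ≥ 113k + 9(10 − k).
Setting 113k + 9(10 − k) ≤ 429 gives 104k ≤ 339, so k ≤ 3.
k = 3 is achieved by 3 values at 113 and 7 at 9, total 402; add 27 to one value (staying below 113) to reach 429.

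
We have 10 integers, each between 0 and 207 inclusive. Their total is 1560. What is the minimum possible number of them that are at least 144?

3

Each value short of 144 is at most 143, costing at least 207 − 143 = 64 against the maximum total of 2070.
We can afford to lose at most 2070 − 1560 = 510, so at most ⌊510/64⌋ = 7 fall short, and at least 3 are ≥ 144.
Exactly 3 works: 3 values at 207 and 7 at 143 total 1622; lower one of the high values by 62 (still ≥ 144) to hit 1560.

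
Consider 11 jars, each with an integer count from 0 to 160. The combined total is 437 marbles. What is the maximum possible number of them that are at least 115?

With k values at 115 or above and the rest at least 0, the sum is at least 0 + 115k.
Since the sum is 437, we need 115k ≤ 437, i.e. k ≤ 3.
k = 3 is achieved by 3 values at 115 and 8 at 0, total 345; add 92 to one value (staying below 115) to reach 437.

3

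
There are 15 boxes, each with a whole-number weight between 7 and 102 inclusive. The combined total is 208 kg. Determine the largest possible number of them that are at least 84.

1

If k of the values are ≥ 84, the total is ≥ 84k + 7(15 − k).
Setting 84k + 7(15 − k) ≤ 208 gives 77k ≤ 103, so k ≤ 1.
k = 1 is achieved by 1 value at 84 and 14 at 7, total 182; add 26 to one value (staying below 84) to reach 208.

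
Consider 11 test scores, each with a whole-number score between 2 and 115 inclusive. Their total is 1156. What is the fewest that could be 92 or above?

7

If only k of them are at least 92, the other 11 − k are at most 91, so the total is at most k·115 + (11 − k)·91.
This must reach 1156, so k·115 + (11 − k)·91 ≥ 1156, giving k ≥ 7.
Exactly 7 works: 7 values at 115 and 4 at 91 total 1169; lower one of the high values by 13 (still ≥ 92) to hit 1156.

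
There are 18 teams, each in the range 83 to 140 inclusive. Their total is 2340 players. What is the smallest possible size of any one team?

83

To make one team as small as possible, make the other 17 as large as possible.
The other 17 can take up 17 × 140 = 2380 ≥ 2340 − 83, so one team can sit at its floor of 83.
Achievable: one at 83 and the other 17 totalling 2257, which fits since 17 × 83 ≤ 2257 ≤ 17 × 140.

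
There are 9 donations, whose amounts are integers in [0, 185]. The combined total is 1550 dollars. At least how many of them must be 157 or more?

Suppose at most 9 − j of them reach 157; then j values are ≤ 156 and the rest ≤ 185.
The total is then ≤ 156·j + 185·(9 − j) = 1665 − 29j. For this to be ≥ 1550 we need j ≤ 3, so at least 9 − 3 = 6 must reach 157.
Exactly 6 works: 6 values at 185 and 3 at 156 total 1578; lower one of the high values by 28 (still ≥ 157) to hit 1550.

6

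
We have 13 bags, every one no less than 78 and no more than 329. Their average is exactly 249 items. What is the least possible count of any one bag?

Minimizing one value means maximizing the remaining 12.
The total is 13 × 249 = 3237.
The other 12 can take up 12 × 329 = 3948 ≥ 3237 − 78, so one bag can sit at its floor of 78.
Achievable: one at 78 and the other 12 totalling 3159, which fits since 12 × 78 ≤ 3159 ≤ 12 × 329.

78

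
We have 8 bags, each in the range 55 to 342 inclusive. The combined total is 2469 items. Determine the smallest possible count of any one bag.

Minimizing one value means maximizing the remaining 7.
The other 7 contribute at most 7 × 342 = 2394, leaving at least 2469 − 2394 = 75.
Since 75 ≥ 55, this is achievable: one at 75 and 7 at 342.

75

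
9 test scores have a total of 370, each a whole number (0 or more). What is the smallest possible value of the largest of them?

The 9 values sum to 370, so their maximum is at least ⌈370/9⌉ = 42.
Taking 8 copies of 41 and 1 copy of 42 gives exactly 370, so 42 is attained.

42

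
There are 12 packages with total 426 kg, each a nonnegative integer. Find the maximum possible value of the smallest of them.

The 12 values sum to 426, so their minimum is at most ⌊426/12⌋ = 35.
Achievable: 6 of them at 35 and 6 at 36 total 426.

35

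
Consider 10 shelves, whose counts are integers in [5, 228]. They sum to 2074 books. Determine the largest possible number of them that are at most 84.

Each value at 84 or below falls at least 228 − 84 = 144 short of the ceiling 228.
The ceiling total is 10 × 228 = 2280, and we need 2074, so at most ⌊(2280 − 2074)/144⌋ = 1 can be that low.
k = 1 is achieved by 1 value at 84 and 9 at 228, total 2136; lower one of the 228's by 62 (still > 84) to reach 2074.

1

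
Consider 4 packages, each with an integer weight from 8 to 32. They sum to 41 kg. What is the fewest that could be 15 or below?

Let j be the number exceeding 15. Then the total is ≥ 16·j + 8·(4 − j) = 32 + 8j.
So 8j ≤ 9 and j ≤ 1; hence at least 4 − 1 = 3 are ≤ 15.
Exactly 3 works: 3 values at 8 and 1 at 16 total 40; raise one of the low values by 1 (still ≤ 15) to hit 41.

3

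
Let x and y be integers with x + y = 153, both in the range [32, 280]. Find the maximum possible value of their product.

For a fixed sum, the product xy is largest when x and y are as close as possible.
Taking x = 76 and y = 77 (both in [32, 280]) gives xy = 5852.

5852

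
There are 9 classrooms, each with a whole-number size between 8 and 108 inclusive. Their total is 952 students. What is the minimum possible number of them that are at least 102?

Suppose at most 9 − j of them reach 102; then j values are ≤ 101 and the rest ≤ 108.
The total is then ≤ 101·j + 108·(9 − j) = 972 − 7j. For this to be ≥ 952 we need j ≤ 2, so at least 9 − 2 = 7 must reach 102.
Exactly 7 works: 7 values at 108 and 2 at 101 total 958; lower one of the high values by 6 (still ≥ 102) to hit 952.

7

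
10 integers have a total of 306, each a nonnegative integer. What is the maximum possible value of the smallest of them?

The average is 306/10 < 31, so some value is ≤ 30.
Taking 4 copies of 30 and 6 copies of 31 gives exactly 306, so 30 is attained.

30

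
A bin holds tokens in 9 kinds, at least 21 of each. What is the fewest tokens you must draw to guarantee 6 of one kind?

You could draw 5 of every kind without reaching 6 of any — 45 in all.
One more forces 6 of some kind, so 45 + 1 = 46.

46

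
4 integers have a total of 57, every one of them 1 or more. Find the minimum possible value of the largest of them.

15

The 4 values sum to 57, so their maximum is at least ⌈57/4⌉ = 15.
Achievable: 1 of them at 15 and 3 at 14 total 57.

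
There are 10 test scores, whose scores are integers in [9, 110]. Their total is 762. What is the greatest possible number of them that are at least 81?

9

If k of the values are ≥ 81, the total is ≥ 81k + 9(10 − k).
Setting 81k + 9(10 − k) ≤ 762 gives 72k ≤ 672, so k ≤ 9.
k = 9 is achieved by 9 values at 81 and 1 at 9, total 738; add 24 to one value (staying below 81) to reach 762.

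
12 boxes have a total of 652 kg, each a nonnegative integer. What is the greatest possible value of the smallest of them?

54

If every one of the 12 were at least 55, the total would be at least 12 × 55 = 660 > 652.
Achievable: 8 of them at 54 and 4 at 55 total 652.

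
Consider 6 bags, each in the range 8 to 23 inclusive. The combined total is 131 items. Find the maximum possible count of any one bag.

23

Maximizing one value means minimizing the remaining 5.
The other 5 contribute at least 5 × 8 = 40, leaving at most 131 − 40 = 91.
But each bag is capped at 23, so the maximum is 23.
Achievable: one at 23 and the other 5 totalling 108, which fits since 5 × 8 ≤ 108 ≤ 5 × 23.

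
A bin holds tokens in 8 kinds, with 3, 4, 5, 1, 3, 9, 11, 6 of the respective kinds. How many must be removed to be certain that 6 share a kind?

In the worst case you take as many as possible of each kind without reaching 6: 3 + 4 + 5 + 1 + 3 + 5 + 5 + 5 = 31.
The next one must give 6 of some kind, so 31 + 1 = 32.

32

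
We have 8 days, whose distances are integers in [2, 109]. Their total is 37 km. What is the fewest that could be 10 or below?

6

Let j be the number exceeding 10. Then the total is ≥ 11·j + 2·(8 − j) = 16 + 9j.
So 9j ≤ 21 and j ≤ 2; hence at least 8 − 2 = 6 are ≤ 10.
Exactly 6 works: 6 values at 2 and 2 at 11 total 34; raise one of the low values by 3 (still ≤ 10) to hit 37.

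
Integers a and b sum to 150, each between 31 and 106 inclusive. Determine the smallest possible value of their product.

4664

For a fixed sum, ab is smallest when a and b are as far apart as possible.
The extreme feasible split is a = 44, b = 106, giving ab = 4664.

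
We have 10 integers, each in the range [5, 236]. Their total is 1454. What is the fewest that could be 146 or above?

Suppose at most 10 − j of them reach 146; then j values are ≤ 145 and the rest ≤ 236.
The total is then ≤ 145·j + 236·(10 − j) = 2360 − 91j. For this to be ≥ 1454 we need j ≤ 9, so at least 10 − 9 = 1 must reach 146.
Exactly 1 works: 1 value at 236 and 9 at 145 total 1541; lower one of the high values by 87 (still ≥ 146) to hit 1454.

1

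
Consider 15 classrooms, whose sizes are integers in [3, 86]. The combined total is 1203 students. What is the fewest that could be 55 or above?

13

If only k of them are at least 55, the other 15 − k are at most 54, so the total is at most k·86 + (15 − k)·54.
This must reach 1203, so k·86 + (15 − k)·54 ≥ 1203, giving k ≥ 13.
Exactly 13 works: 13 values at 86 and 2 at 54 total 1226; lower one of the high values by 23 (still ≥ 55) to hit 1203.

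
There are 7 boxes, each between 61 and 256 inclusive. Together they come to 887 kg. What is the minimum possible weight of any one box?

61

To make one box as small as possible, make the other 6 as large as possible.
The other 6 can take up 6 × 256 = 1536 ≥ 887 − 61, so one box can sit at its floor of 61.
Achievable: one at 61 and the other 6 totalling 826, which fits since 6 × 61 ≤ 826 ≤ 6 × 256.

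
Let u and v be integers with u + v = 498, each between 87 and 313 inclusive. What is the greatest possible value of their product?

62001

uv = u(498 − u) is maximized when u is as near 498/2 as the bounds allow.
Taking u = 249 and v = 249 (both in [87, 313]) gives uv = 62001.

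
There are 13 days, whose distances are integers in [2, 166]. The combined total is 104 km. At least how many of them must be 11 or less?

6

Let j be the number exceeding 11. Then the total is ≥ 12·j + 2·(13 − j) = 26 + 10j.
So 10j ≤ 78 and j ≤ 7; hence at least 13 − 7 = 6 are ≤ 11.
Exactly 6 works: 6 values at 2 and 7 at 12 total 96; raise one of the low values by 8 (still ≤ 11) to hit 104.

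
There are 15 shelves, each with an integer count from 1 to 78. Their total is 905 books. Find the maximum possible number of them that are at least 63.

Suppose k of them are at least 63. Those contribute at least 63 each and the other 15 − k at least 1 each.
So the total is at least 63k + 1(15 − k) = 15 + 62k. This must be ≤ 905, giving k ≤ 14.
k = 14 is achieved by 14 values at 63 and 1 at 1, total 883; add 22 to one value (staying below 63) to reach 905.

14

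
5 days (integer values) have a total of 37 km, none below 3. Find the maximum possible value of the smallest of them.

The average is 37/5 < 8, so some value is ≤ 7.
Equality holds with 3 values of 7 and 2 values of 8.

7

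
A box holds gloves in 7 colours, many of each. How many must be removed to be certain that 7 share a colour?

In the worst case you draw 6 of each of the 7 colours: 7 × 6 = 42.
One more forces 7 of some colour, so 42 + 1 = 43.

43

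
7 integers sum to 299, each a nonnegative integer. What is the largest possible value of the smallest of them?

42

If every one of the 7 were at least 43, the total would be at least 7 × 43 = 301 > 299.
Achievable: 2 of them at 42 and 5 at 43 total 299.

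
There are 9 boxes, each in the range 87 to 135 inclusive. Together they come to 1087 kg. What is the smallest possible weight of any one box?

87

Minimizing one value means maximizing the remaining 8.
The other 8 can take up 8 × 135 = 1080 ≥ 1087 − 87, so one box can sit at its floor of 87.
Achievable: one at 87 and the other 8 totalling 1000, which fits since 8 × 87 ≤ 1000 ≤ 8 × 135.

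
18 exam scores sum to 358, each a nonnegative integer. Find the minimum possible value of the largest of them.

20

If every one of the 18 were at most 19, the total would be at most 18 × 19 = 342 < 358.
Achievable: 16 of them at 20 and 2 at 19 total 358.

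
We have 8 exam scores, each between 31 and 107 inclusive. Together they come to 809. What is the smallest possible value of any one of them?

60

Minimizing one value means maximizing the remaining 7.
The other 7 contribute at most 7 × 107 = 749, leaving at least 809 − 749 = 60.
Since 60 ≥ 31, this is achievable: one at 60 and 7 at 107.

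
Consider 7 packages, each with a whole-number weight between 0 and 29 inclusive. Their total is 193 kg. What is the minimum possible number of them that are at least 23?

If only k of them are at least 23, the other 7 − k are at most 22, so the total is at most k·29 + (7 − k)·22.
This must reach 193, so k·29 + (7 − k)·22 ≥ 193, giving k ≥ 6.
Exactly 6 works: 6 values at 29 and 1 at 22 total 196; lower one of the high values by 3 (still ≥ 23) to hit 193.

6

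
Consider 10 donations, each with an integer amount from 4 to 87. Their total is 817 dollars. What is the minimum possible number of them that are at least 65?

Each value short of 65 is at most 64, costing at least 87 − 64 = 23 against the maximum total of 870.
We can afford to lose at most 870 − 817 = 53, so at most ⌊53/23⌋ = 2 fall short, and at least 8 are ≥ 65.
Exactly 8 works: 8 values at 87 and 2 at 64 total 824; lower one of the high values by 7 (still ≥ 65) to hit 817.

8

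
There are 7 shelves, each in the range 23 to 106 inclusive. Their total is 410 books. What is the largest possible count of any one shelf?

Maximizing one value means minimizing the remaining 6.
The other 6 contribute at least 6 × 23 = 138, leaving at most 410 − 138 = 272.
But each shelf is capped at 106, so the maximum is 106.
Achievable: one at 106 and the other 6 totalling 304, which fits since 6 × 23 ≤ 304 ≤ 6 × 106.

106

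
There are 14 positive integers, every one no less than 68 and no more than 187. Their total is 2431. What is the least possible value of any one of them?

To make one integer as small as possible, make the other 13 as large as possible.
The other 13 can take up 13 × 187 = 2431 ≥ 2431 − 68, so one integer can sit at its floor of 68.
Achievable: one at 68 and the other 13 totalling 2363, which fits since 13 × 68 ≤ 2363 ≤ 13 × 187.

68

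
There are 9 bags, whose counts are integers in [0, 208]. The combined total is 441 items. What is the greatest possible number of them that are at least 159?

If k of the values are ≥ 159, the total is ≥ 159k + 0(9 − k).
Setting 159k + 0(9 − k) ≤ 441 gives 159k ≤ 441, so k ≤ 2.
k = 2 is achieved by 2 values at 159 and 7 at 0, total 318; add 123 to one value (staying below 159) to reach 441.

2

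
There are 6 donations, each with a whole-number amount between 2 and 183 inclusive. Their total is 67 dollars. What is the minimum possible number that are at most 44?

5

Each value above 44 is at least 45, contributing at least 45 − 2 = 43 above the floor 2.
The sum exceeds the floor total 12 by 55, so at most ⌊55/43⌋ = 1 exceed 44, and at least 5 are ≤ 44.
Exactly 5 works: 5 values at 2 and 1 at 45 total 55; raise one of the low values by 12 (still ≤ 44) to hit 67.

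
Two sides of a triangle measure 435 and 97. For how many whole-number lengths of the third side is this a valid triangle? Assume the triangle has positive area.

193

The triangle inequality gives |435 − 97| < c < 435 + 97, i.e. 338 < c < 532.
So c can be any integer from 339 to 531: 193 values.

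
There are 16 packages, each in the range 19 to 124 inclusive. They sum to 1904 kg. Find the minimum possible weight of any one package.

To make one package as small as possible, make the other 15 as large as possible.
The other 15 contribute at most 15 × 124 = 1860, leaving at least 1904 − 1860 = 44.
Since 44 ≥ 19, this is achievable: one at 44 and 15 at 124.

44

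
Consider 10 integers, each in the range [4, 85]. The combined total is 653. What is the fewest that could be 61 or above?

Each value short of 61 is at most 60, costing at least 85 − 60 = 25 against the maximum total of 850.
We can afford to lose at most 850 − 653 = 197, so at most ⌊197/25⌋ = 7 fall short, and at least 3 are ≥ 61.
Exactly 3 works: 3 values at 85 and 7 at 60 total 675; lower one of the high values by 22 (still ≥ 61) to hit 653.

3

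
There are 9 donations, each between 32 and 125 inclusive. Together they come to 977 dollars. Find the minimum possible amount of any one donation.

To make one donation as small as possible, make the other 8 as large as possible.
The other 8 can take up 8 × 125 = 1000 ≥ 977 − 32, so one donation can sit at its floor of 32.
Achievable: one at 32 and the other 8 totalling 945, which fits since 8 × 32 ≤ 945 ≤ 8 × 125.

32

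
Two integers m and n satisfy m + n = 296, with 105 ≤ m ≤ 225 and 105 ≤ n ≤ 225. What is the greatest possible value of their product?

For a fixed sum, the product mn is largest when m and n are as close as possible.
Taking m = 148 and n = 148 (both in [105, 225]) gives mn = 21904.

21904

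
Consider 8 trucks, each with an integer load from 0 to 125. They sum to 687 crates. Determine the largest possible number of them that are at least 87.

If k of the values are ≥ 87, the total is ≥ 87k + 0(8 − k).
Setting 87k + 0(8 − k) ≤ 687 gives 87k ≤ 687, so k ≤ 7.
k = 7 is achieved by 7 values at 87 and 1 at 0, total 609; add 78 to one value (staying below 87) to reach 687.

7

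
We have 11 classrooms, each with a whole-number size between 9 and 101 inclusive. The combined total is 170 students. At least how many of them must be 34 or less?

If only k of them are at most 34, the other 11 − k are at least 35, so the total is at least (11 − k)·35 + k·9.
This is ≤ 170, so (11 − k)·35 + 9k ≤ 170, which gives k ≥ 9.
Exactly 9 works: 9 values at 9 and 2 at 35 total 151; raise one of the low values by 19 (still ≤ 34) to hit 170.

9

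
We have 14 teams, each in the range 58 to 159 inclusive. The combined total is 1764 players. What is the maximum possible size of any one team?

159

Maximizing one value means minimizing the remaining 13.
The other 13 contribute at least 13 × 58 = 754, leaving at most 1764 − 754 = 1010.
But each team is capped at 159, so the maximum is 159.
Achievable: one at 159 and the other 13 totalling 1605, which fits since 13 × 58 ≤ 1605 ≤ 13 × 159.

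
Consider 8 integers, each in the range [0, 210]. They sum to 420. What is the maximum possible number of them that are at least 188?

2

If k of the values are ≥ 188, the total is ≥ 188k + 0(8 − k).
Setting 188k + 0(8 − k) ≤ 420 gives 188k ≤ 420, so k ≤ 2.
k = 2 is achieved by 2 values at 188 and 6 at 0, total 376; add 44 to one value (staying below 188) to reach 420.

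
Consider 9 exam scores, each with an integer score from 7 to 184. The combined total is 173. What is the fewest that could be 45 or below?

7

Let j be the number exceeding 45. Then the total is ≥ 46·j + 7·(9 − j) = 63 + 39j.
So 39j ≤ 110 and j ≤ 2; hence at least 9 − 2 = 7 are ≤ 45.
Exactly 7 works: 7 values at 7 and 2 at 46 total 141; raise one of the low values by 32 (still ≤ 45) to hit 173.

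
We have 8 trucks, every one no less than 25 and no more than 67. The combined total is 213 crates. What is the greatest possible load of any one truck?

38

Maximizing one value means minimizing the remaining 7.
The other 7 contribute at least 7 × 25 = 175, leaving at most 213 − 175 = 38.
Since 38 ≤ 67, this is achievable: one at 38 and 7 at 25.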